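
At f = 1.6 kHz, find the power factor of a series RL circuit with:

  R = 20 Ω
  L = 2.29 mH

Step 1 — Angular frequency: ω = 2π·f = 2π·1600 = 1.005e+04 rad/s.
Step 2 — Component impedances:
  R: Z = R = 20 Ω
  L: Z = jωL = j·1.005e+04·0.00229 = 0 + j23.02 Ω
Step 3 — Series combination: Z_total = R + L = 20 + j23.02 Ω = 30.5∠49.0° Ω.
Step 4 — Power factor: PF = cos(φ) = Re(Z)/|Z| = 20/30.496 = 0.6558.
Step 5 — Type: Im(Z) = 23.02 ⇒ lagging (phase φ = 49.0°).

PF = 0.6558 (lagging, φ = 49.0°)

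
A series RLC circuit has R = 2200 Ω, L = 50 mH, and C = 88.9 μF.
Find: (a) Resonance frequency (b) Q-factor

Step 1 — Resonance condition Im(Z)=0 gives ω₀ = 1/√(LC).
Step 2 — ω₀ = 1/√(0.05·8.89e-05) = 474.3 rad/s.
Step 3 — f₀ = ω₀/(2π) = 75.49 Hz.
Step 4 — Series Q: Q = ω₀L/R = 474.3·0.05/2200 = 0.01078.

(a) f₀ = 75.49 Hz  (b) Q = 0.01078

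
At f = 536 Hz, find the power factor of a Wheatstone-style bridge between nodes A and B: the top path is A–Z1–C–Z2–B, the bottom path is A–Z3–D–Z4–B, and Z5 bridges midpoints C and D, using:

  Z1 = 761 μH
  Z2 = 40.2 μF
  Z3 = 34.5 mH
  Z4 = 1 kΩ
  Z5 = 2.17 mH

Step 1 — Angular frequency: ω = 2π·f = 2π·536 = 3368 rad/s.
Step 2 — Component impedances:
  Z1: Z = jωL = j·3368·0.000761 = 0 + j2.563 Ω
  Z2: Z = 1/(jωC) = -j/(ω·C) = 0 - j7.386 Ω
  Z3: Z = jωL = j·3368·0.0345 = 0 + j116.2 Ω
  Z4: Z = R = 1000 Ω
  Z5: Z = jωL = j·3368·0.00217 = 0 + j7.308 Ω
Step 3 — Bridge requires nodal analysis (the Z5 bridge couples midpoints C and D, so the two paths cannot be reduced to a simple series/parallel combination). Setting node B to ground and injecting 1 A at node A, the 3-node admittance system at A, C, D solves to V_A = Z_AB = 0.05239 - j4.876 Ω = 4.876∠-89.4° Ω.
Step 4 — Power factor: PF = cos(φ) = Re(Z)/|Z| = 0.05239/4.876 = 0.01074.
Step 5 — Type: Im(Z) = -4.876 ⇒ leading (phase φ = -89.4°).

PF = 0.01074 (leading, φ = -89.4°)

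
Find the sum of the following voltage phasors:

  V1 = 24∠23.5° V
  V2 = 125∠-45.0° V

Step 1 — Convert each phasor to rectangular form:
  V1 = 24·(cos(23.5°) + j·sin(23.5°)) = 22.01 + j9.57 V
  V2 = 125·(cos(-45.0°) + j·sin(-45.0°)) = 88.39 - j88.39 V
Step 2 — Sum components: V_total = 110.4 - j78.82 V.
Step 3 — Convert to polar: |V_total| = 135.6 V, ∠V_total = -35.5°.

V_total = 135.6∠-35.5° V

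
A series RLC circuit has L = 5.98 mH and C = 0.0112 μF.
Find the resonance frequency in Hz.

Step 1 — Resonance condition Im(Z)=0 gives ω₀ = 1/√(LC).
Step 2 — ω₀ = 1/√(0.00598·1.12e-08) = 1.222e+05 rad/s.
Step 3 — f₀ = ω₀/(2π) = 1.945e+04 Hz.

f₀ = 1.945e+04 Hz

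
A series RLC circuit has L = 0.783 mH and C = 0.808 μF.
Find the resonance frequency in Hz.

Step 1 — Resonance condition Im(Z)=0 gives ω₀ = 1/√(LC).
Step 2 — ω₀ = 1/√(0.000783·8.08e-07) = 3.976e+04 rad/s.
Step 3 — f₀ = ω₀/(2π) = 6328 Hz.

f₀ = 6328 Hz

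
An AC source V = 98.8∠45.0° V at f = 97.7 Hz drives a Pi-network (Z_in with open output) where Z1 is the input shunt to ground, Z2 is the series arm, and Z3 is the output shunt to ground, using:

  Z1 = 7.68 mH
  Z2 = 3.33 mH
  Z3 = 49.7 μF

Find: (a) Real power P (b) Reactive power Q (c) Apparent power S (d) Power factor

Step 1 — Angular frequency: ω = 2π·f = 2π·97.7 = 613.9 rad/s.
Step 2 — Component impedances:
  Z1: Z = jωL = j·613.9·0.00768 = 0 + j4.715 Ω
  Z2: Z = jωL = j·613.9·0.00333 = 0 + j2.044 Ω
  Z3: Z = 1/(jωC) = -j/(ω·C) = 0 - j32.78 Ω
Step 3 — With open output, the series arm Z2 and the output shunt Z3 appear in series to ground: Z2 + Z3 = 0 - j30.73 Ω.
Step 4 — Parallel with input shunt Z1: Z_in = Z1 || (Z2 + Z3) = 0 + j5.569 Ω = 5.569∠90.0° Ω.
Step 5 — Source phasor: V = 98.8∠45.0° V = 69.86 + j69.86 V.
Step 6 — Current: I = V / Z = 12.55 - j12.55 A = 17.74∠-45.0° A.
Step 7 — Complex power: S = V·I* = 0 + j1753 VA.
Step 8 — Real power: P = Re(S) = 0 W.
Step 9 — Reactive power: Q = Im(S) = 1753 VAR.
Step 10 — Apparent power: |S| = 1753 VA.
Step 11 — Power factor: PF = P/|S| = 0 (lagging).

(a) P = 0 W  (b) Q = 1753 VAR  (c) S = 1753 VA  (d) PF = 0 (lagging)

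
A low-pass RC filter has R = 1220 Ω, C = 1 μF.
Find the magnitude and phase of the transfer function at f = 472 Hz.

Step 1 — Angular frequency: ω = 2π·472 = 2966 rad/s.
Step 2 — Transfer function: H(jω) = 1/(1 + jωRC).
Step 3 — Denominator: 1 + jωRC = 1 + j·2966·1220·1e-06 = 1 + j3.618.
Step 4 — H = 0.07097 - j0.2568.
Step 5 — Magnitude: |H| = 0.2664 (-11.5 dB); phase: φ = -74.5°.

|H| = 0.2664 (-11.5 dB), φ = -74.5°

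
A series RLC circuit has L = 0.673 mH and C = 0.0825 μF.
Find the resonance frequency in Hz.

Step 1 — Resonance condition Im(Z)=0 gives ω₀ = 1/√(LC).
Step 2 — ω₀ = 1/√(0.000673·8.25e-08) = 1.342e+05 rad/s.
Step 3 — f₀ = ω₀/(2π) = 2.136e+04 Hz.

f₀ = 2.136e+04 Hz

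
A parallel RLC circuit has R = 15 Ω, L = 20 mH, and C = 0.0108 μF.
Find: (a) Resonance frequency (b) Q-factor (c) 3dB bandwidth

Step 1 — Resonance: ω₀ = 1/√(LC) = 1/√(0.02·1.08e-08) = 6.804e+04 rad/s.
Step 2 — f₀ = ω₀/(2π) = 1.083e+04 Hz.
Step 3 — Parallel Q: Q = R/(ω₀L) = 15/(6.804e+04·0.02) = 0.01102.
Step 4 — Bandwidth: Δω = ω₀/Q = 6.173e+06 rad/s; BW = Δω/(2π) = 9.824e+05 Hz.

(a) f₀ = 1.083e+04 Hz  (b) Q = 0.01102  (c) BW = 9.824e+05 Hz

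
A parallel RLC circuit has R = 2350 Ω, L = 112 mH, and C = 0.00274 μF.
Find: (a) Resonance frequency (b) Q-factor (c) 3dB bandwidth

Step 1 — Resonance: ω₀ = 1/√(LC) = 1/√(0.112·2.74e-09) = 5.708e+04 rad/s.
Step 2 — f₀ = ω₀/(2π) = 9085 Hz.
Step 3 — Parallel Q: Q = R/(ω₀L) = 2350/(5.708e+04·0.112) = 0.3676.
Step 4 — Bandwidth: Δω = ω₀/Q = 1.553e+05 rad/s; BW = Δω/(2π) = 2.472e+04 Hz.

(a) f₀ = 9085 Hz  (b) Q = 0.3676  (c) BW = 2.472e+04 Hz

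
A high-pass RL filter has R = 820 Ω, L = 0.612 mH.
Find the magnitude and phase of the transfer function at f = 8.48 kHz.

Step 1 — Angular frequency: ω = 2π·8480 = 5.328e+04 rad/s.
Step 2 — Transfer function: H(jω) = jωL/(R + jωL).
Step 3 — Numerator jωL = j·32.61; denominator R + jωL = 820 + j32.61.
Step 4 — H = 0.001579 + j0.0397.
Step 5 — Magnitude: |H| = 0.03973 (-28.0 dB); phase: φ = 87.7°.

|H| = 0.03973 (-28.0 dB), φ = 87.7°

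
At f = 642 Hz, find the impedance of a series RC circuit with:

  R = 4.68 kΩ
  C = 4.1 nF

Step 1 — Angular frequency: ω = 2π·f = 2π·642 = 4034 rad/s.
Step 2 — Component impedances:
  R: Z = R = 4680 Ω
  C: Z = 1/(jωC) = -j/(ω·C) = 0 - j6.046e+04 Ω
Step 3 — Series combination: Z_total = R + C = 4680 - j6.046e+04 Ω = 6.065e+04∠-85.6° Ω.

Z = 4680 - j6.046e+04 Ω = 6.065e+04∠-85.6° Ω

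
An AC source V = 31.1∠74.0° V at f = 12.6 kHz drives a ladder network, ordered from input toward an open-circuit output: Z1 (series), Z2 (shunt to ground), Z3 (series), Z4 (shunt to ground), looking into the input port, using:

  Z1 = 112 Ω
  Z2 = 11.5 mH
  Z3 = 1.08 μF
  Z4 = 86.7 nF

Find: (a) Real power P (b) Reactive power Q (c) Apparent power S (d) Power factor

Step 1 — Angular frequency: ω = 2π·f = 2π·1.26e+04 = 7.917e+04 rad/s.
Step 2 — Component impedances:
  Z1: Z = R = 112 Ω
  Z2: Z = jωL = j·7.917e+04·0.0115 = 0 + j910.4 Ω
  Z3: Z = 1/(jωC) = -j/(ω·C) = 0 - j11.7 Ω
  Z4: Z = 1/(jωC) = -j/(ω·C) = 0 - j145.7 Ω
Step 3 — Ladder network (open output): work backward from the far end, alternating series and parallel combinations. Z_in = 112 - j190.3 Ω = 220.8∠-59.5° Ω.
Step 4 — Source phasor: V = 31.1∠74.0° V = 8.572 + j29.9 V.
Step 5 — Current: I = V / Z = -0.09699 + j0.1021 A = 0.1409∠133.5° A.
Step 6 — Complex power: S = V·I* = 2.222 - j3.775 VA.
Step 7 — Real power: P = Re(S) = 2.222 W.
Step 8 — Reactive power: Q = Im(S) = -3.775 VAR.
Step 9 — Apparent power: |S| = 4.381 VA.
Step 10 — Power factor: PF = P/|S| = 0.5073 (leading).

(a) P = 2.222 W  (b) Q = -3.775 VAR  (c) S = 4.381 VA  (d) PF = 0.5073 (leading)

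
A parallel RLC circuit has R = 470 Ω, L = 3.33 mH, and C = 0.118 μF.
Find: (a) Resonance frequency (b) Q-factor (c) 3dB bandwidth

Step 1 — Resonance: ω₀ = 1/√(LC) = 1/√(0.00333·1.18e-07) = 5.045e+04 rad/s.
Step 2 — f₀ = ω₀/(2π) = 8029 Hz.
Step 3 — Parallel Q: Q = R/(ω₀L) = 470/(5.045e+04·0.00333) = 2.798.
Step 4 — Bandwidth: Δω = ω₀/Q = 1.803e+04 rad/s; BW = Δω/(2π) = 2870 Hz.

(a) f₀ = 8029 Hz  (b) Q = 2.798  (c) BW = 2870 Hz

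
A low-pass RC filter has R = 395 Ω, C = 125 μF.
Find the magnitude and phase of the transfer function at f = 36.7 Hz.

Step 1 — Angular frequency: ω = 2π·36.7 = 230.6 rad/s.
Step 2 — Transfer function: H(jω) = 1/(1 + jωRC).
Step 3 — Denominator: 1 + jωRC = 1 + j·230.6·395·0.000125 = 1 + j11.39.
Step 4 — H = 0.007655 - j0.08716.
Step 5 — Magnitude: |H| = 0.08749 (-21.2 dB); phase: φ = -85.0°.

|H| = 0.08749 (-21.2 dB), φ = -85.0°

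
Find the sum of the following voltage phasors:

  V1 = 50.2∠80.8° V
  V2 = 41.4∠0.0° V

Step 1 — Convert each phasor to rectangular form:
  V1 = 50.2·(cos(80.8°) + j·sin(80.8°)) = 8.026 + j49.55 V
  V2 = 41.4·(cos(0.0°) + j·sin(0.0°)) = 41.4 V
Step 2 — Sum components: V_total = 49.43 + j49.55 V.
Step 3 — Convert to polar: |V_total| = 69.99 V, ∠V_total = 45.1°.

V_total = 69.99∠45.1° V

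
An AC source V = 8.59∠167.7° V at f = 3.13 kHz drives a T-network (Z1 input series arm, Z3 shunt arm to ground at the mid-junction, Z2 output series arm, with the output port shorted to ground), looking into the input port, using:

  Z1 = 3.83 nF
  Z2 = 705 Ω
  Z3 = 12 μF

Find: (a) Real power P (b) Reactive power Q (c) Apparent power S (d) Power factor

Step 1 — Angular frequency: ω = 2π·f = 2π·3130 = 1.967e+04 rad/s.
Step 2 — Component impedances:
  Z1: Z = 1/(jωC) = -j/(ω·C) = 0 - j1.328e+04 Ω
  Z2: Z = R = 705 Ω
  Z3: Z = 1/(jωC) = -j/(ω·C) = 0 - j4.237 Ω
Step 3 — With the output port shorted to ground, the output series arm Z2 runs from the junction to ground; the shunt arm Z3 also runs from the junction to ground. They appear in parallel: Z3 || Z2 = 0.02547 - j4.237 Ω.
Step 4 — Series with input arm Z1: Z_in = Z1 + (Z3 || Z2) = 0.02547 - j1.328e+04 Ω = 1.328e+04∠-90.0° Ω.
Step 5 — Source phasor: V = 8.59∠167.7° V = -8.393 + j1.83 V.
Step 6 — Current: I = V / Z = -0.0001378 - j0.000632 A = 0.0006468∠-102.3° A.
Step 7 — Complex power: S = V·I* = 1.065e-08 - j0.005556 VA.
Step 8 — Real power: P = Re(S) = 1.065e-08 W.
Step 9 — Reactive power: Q = Im(S) = -0.005556 VAR.
Step 10 — Apparent power: |S| = 0.005556 VA.
Step 11 — Power factor: PF = P/|S| = 1.918e-06 (leading).

(a) P = 1.065e-08 W  (b) Q = -0.005556 VAR  (c) S = 0.005556 VA  (d) PF = 1.918e-06 (leading)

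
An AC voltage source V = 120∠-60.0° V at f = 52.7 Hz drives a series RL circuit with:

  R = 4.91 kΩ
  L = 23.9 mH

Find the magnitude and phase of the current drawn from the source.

Step 1 — Angular frequency: ω = 2π·f = 2π·52.7 = 331.1 rad/s.
Step 2 — Component impedances:
  R: Z = R = 4910 Ω
  L: Z = jωL = j·331.1·0.0239 = 0 + j7.914 Ω
Step 3 — Series combination: Z_total = R + L = 4910 + j7.914 Ω = 4910∠0.1° Ω.
Step 4 — Source phasor: V = 120∠-60.0° V = 60 - j103.9 V.
Step 5 — Ohm's law: I = V / Z_total = (60 - j103.9) / (4910 + j7.914) = 0.01219 - j0.02119 A.
Step 6 — Convert to polar: |I| = 0.02444 A, ∠I = -60.1°.

I = 0.02444∠-60.1° A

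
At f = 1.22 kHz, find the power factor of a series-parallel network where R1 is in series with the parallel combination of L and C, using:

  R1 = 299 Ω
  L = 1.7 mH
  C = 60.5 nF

Step 1 — Angular frequency: ω = 2π·f = 2π·1220 = 7665 rad/s.
Step 2 — Component impedances:
  R1: Z = R = 299 Ω
  L: Z = jωL = j·7665·0.0017 = 0 + j13.03 Ω
  C: Z = 1/(jωC) = -j/(ω·C) = 0 - j2156 Ω
Step 3 — Parallel branch: L || C = 1/(1/L + 1/C) = 0 + j13.11 Ω.
Step 4 — Series with R1: Z_total = R1 + (L || C) = 299 + j13.11 Ω = 299.3∠2.5° Ω.
Step 5 — Power factor: PF = cos(φ) = Re(Z)/|Z| = 299/299.3 = 0.999.
Step 6 — Type: Im(Z) = 13.11 ⇒ lagging (phase φ = 2.5°).

PF = 0.999 (lagging, φ = 2.5°)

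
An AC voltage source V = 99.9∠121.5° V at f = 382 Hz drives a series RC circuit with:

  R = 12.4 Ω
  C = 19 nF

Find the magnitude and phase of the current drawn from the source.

Step 1 — Angular frequency: ω = 2π·f = 2π·382 = 2400 rad/s.
Step 2 — Component impedances:
  R: Z = R = 12.4 Ω
  C: Z = 1/(jωC) = -j/(ω·C) = 0 - j2.193e+04 Ω
Step 3 — Series combination: Z_total = R + C = 12.4 - j2.193e+04 Ω = 2.193e+04∠-90.0° Ω.
Step 4 — Source phasor: V = 99.9∠121.5° V = -52.2 + j85.18 V.
Step 5 — Ohm's law: I = V / Z_total = (-52.2 + j85.18) / (12.4 - j2.193e+04) = -0.003886 - j0.002378 A.
Step 6 — Convert to polar: |I| = 0.004556 A, ∠I = -148.5°.

I = 0.004556∠-148.5° A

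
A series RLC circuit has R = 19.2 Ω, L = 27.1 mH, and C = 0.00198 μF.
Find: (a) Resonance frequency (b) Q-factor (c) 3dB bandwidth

Step 1 — Resonance condition Im(Z)=0 gives ω₀ = 1/√(LC).
Step 2 — ω₀ = 1/√(0.0271·1.98e-09) = 1.365e+05 rad/s.
Step 3 — f₀ = ω₀/(2π) = 2.173e+04 Hz.
Step 4 — Series Q: Q = ω₀L/R = 1.365e+05·0.0271/19.2 = 192.7.
Step 5 — 3dB bandwidth: Δω = ω₀/Q = 708.5 rad/s; BW = Δω/(2π) = 112.8 Hz.

(a) f₀ = 2.173e+04 Hz  (b) Q = 192.7  (c) BW = 112.8 Hz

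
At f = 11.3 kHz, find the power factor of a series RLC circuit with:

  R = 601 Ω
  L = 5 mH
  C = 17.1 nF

Step 1 — Angular frequency: ω = 2π·f = 2π·1.13e+04 = 7.1e+04 rad/s.
Step 2 — Component impedances:
  R: Z = R = 601 Ω
  L: Z = jωL = j·7.1e+04·0.005 = 0 + j355 Ω
  C: Z = 1/(jωC) = -j/(ω·C) = 0 - j823.7 Ω
Step 3 — Series combination: Z_total = R + L + C = 601 - j468.7 Ω = 762.1∠-37.9° Ω.
Step 4 — Power factor: PF = cos(φ) = Re(Z)/|Z| = 601/762.1 = 0.7886.
Step 5 — Type: Im(Z) = -468.7 ⇒ leading (phase φ = -37.9°).

PF = 0.7886 (leading, φ = -37.9°)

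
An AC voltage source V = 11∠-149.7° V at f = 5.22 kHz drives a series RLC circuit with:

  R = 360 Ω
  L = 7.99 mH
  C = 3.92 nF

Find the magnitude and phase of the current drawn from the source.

Step 1 — Angular frequency: ω = 2π·f = 2π·5220 = 3.28e+04 rad/s.
Step 2 — Component impedances:
  R: Z = R = 360 Ω
  L: Z = jωL = j·3.28e+04·0.00799 = 0 + j262.1 Ω
  C: Z = 1/(jωC) = -j/(ω·C) = 0 - j7778 Ω
Step 3 — Series combination: Z_total = R + L + C = 360 - j7516 Ω = 7524∠-87.3° Ω.
Step 4 — Source phasor: V = 11∠-149.7° V = -9.497 - j5.55 V.
Step 5 — Ohm's law: I = V / Z_total = (-9.497 - j5.55) / (360 - j7516) = 0.0006763 - j0.001296 A.
Step 6 — Convert to polar: |I| = 0.001462 A, ∠I = -62.4°.

I = 0.001462∠-62.4° A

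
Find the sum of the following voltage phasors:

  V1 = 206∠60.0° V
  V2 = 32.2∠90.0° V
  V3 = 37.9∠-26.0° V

Step 1 — Convert each phasor to rectangular form:
  V1 = 206·(cos(60.0°) + j·sin(60.0°)) = 103 + j178.4 V
  V2 = 32.2·(cos(90.0°) + j·sin(90.0°)) = 0 + j32.2 V
  V3 = 37.9·(cos(-26.0°) + j·sin(-26.0°)) = 34.06 - j16.61 V
Step 2 — Sum components: V_total = 137.1 + j194 V.
Step 3 — Convert to polar: |V_total| = 237.5 V, ∠V_total = 54.8°.

V_total = 237.5∠54.8° V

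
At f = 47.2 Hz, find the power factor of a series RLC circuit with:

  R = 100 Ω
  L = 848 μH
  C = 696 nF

Step 1 — Angular frequency: ω = 2π·f = 2π·47.2 = 296.6 rad/s.
Step 2 — Component impedances:
  R: Z = R = 100 Ω
  L: Z = jωL = j·296.6·0.000848 = 0 + j0.2515 Ω
  C: Z = 1/(jωC) = -j/(ω·C) = 0 - j4845 Ω
Step 3 — Series combination: Z_total = R + L + C = 100 - j4844 Ω = 4846∠-88.8° Ω.
Step 4 — Power factor: PF = cos(φ) = Re(Z)/|Z| = 100/4846 = 0.02064.
Step 5 — Type: Im(Z) = -4844 ⇒ leading (phase φ = -88.8°).

PF = 0.02064 (leading, φ = -88.8°)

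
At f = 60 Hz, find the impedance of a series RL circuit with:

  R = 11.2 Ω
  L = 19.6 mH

Step 1 — Angular frequency: ω = 2π·f = 2π·60 = 377 rad/s.
Step 2 — Component impedances:
  R: Z = R = 11.2 Ω
  L: Z = jωL = j·377·0.0196 = 0 + j7.389 Ω
Step 3 — Series combination: Z_total = R + L = 11.2 + j7.389 Ω = 13.42∠33.4° Ω.

Z = 11.2 + j7.389 Ω = 13.42∠33.4° Ω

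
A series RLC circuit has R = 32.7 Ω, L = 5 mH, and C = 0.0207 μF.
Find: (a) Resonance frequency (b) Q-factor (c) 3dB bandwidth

Step 1 — Resonance condition Im(Z)=0 gives ω₀ = 1/√(LC).
Step 2 — ω₀ = 1/√(0.005·2.07e-08) = 9.829e+04 rad/s.
Step 3 — f₀ = ω₀/(2π) = 1.564e+04 Hz.
Step 4 — Series Q: Q = ω₀L/R = 9.829e+04·0.005/32.7 = 15.03.
Step 5 — 3dB bandwidth: Δω = ω₀/Q = 6540 rad/s; BW = Δω/(2π) = 1041 Hz.

(a) f₀ = 1.564e+04 Hz  (b) Q = 15.03  (c) BW = 1041 Hz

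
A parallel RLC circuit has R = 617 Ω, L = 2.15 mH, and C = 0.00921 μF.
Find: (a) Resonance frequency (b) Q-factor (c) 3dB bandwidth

Step 1 — Resonance: ω₀ = 1/√(LC) = 1/√(0.00215·9.21e-09) = 2.247e+05 rad/s.
Step 2 — f₀ = ω₀/(2π) = 3.577e+04 Hz.
Step 3 — Parallel Q: Q = R/(ω₀L) = 617/(2.247e+05·0.00215) = 1.277.
Step 4 — Bandwidth: Δω = ω₀/Q = 1.76e+05 rad/s; BW = Δω/(2π) = 2.801e+04 Hz.

(a) f₀ = 3.577e+04 Hz  (b) Q = 1.277  (c) BW = 2.801e+04 Hz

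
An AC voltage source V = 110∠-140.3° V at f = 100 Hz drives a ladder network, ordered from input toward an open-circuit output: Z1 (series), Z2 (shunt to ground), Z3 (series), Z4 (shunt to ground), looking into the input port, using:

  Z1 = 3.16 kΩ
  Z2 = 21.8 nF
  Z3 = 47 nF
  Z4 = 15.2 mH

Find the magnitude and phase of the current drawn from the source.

Step 1 — Angular frequency: ω = 2π·f = 2π·100 = 628.3 rad/s.
Step 2 — Component impedances:
  Z1: Z = R = 3160 Ω
  Z2: Z = 1/(jωC) = -j/(ω·C) = 0 - j7.301e+04 Ω
  Z3: Z = 1/(jωC) = -j/(ω·C) = 0 - j3.386e+04 Ω
  Z4: Z = jωL = j·628.3·0.0152 = 0 + j9.55 Ω
Step 3 — Ladder network (open output): work backward from the far end, alternating series and parallel combinations. Z_in = 3160 - j2.313e+04 Ω = 2.334e+04∠-82.2° Ω.
Step 4 — Source phasor: V = 110∠-140.3° V = -84.63 - j70.26 V.
Step 5 — Ohm's law: I = V / Z_total = (-84.63 - j70.26) / (3160 - j2.313e+04) = 0.002492 - j0.004 A.
Step 6 — Convert to polar: |I| = 0.004712 A, ∠I = -58.1°.

I = 0.004712∠-58.1° A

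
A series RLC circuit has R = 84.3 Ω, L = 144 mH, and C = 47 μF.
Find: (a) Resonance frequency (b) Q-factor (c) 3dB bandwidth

Step 1 — Resonance condition Im(Z)=0 gives ω₀ = 1/√(LC).
Step 2 — ω₀ = 1/√(0.144·4.7e-05) = 384.4 rad/s.
Step 3 — f₀ = ω₀/(2π) = 61.18 Hz.
Step 4 — Series Q: Q = ω₀L/R = 384.4·0.144/84.3 = 0.6566.
Step 5 — 3dB bandwidth: Δω = ω₀/Q = 585.4 rad/s; BW = Δω/(2π) = 93.17 Hz.

(a) f₀ = 61.18 Hz  (b) Q = 0.6566  (c) BW = 93.17 Hz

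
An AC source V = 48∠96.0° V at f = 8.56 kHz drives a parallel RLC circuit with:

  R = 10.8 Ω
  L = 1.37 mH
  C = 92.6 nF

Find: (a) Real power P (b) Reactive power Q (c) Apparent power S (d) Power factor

Step 1 — Angular frequency: ω = 2π·f = 2π·8560 = 5.378e+04 rad/s.
Step 2 — Component impedances:
  R: Z = R = 10.8 Ω
  L: Z = jωL = j·5.378e+04·0.00137 = 0 + j73.68 Ω
  C: Z = 1/(jωC) = -j/(ω·C) = 0 - j200.8 Ω
Step 3 — Parallel combination: 1/Z_total = 1/R + 1/L + 1/C; Z_total = 10.71 + j0.9935 Ω = 10.75∠5.3° Ω.
Step 4 — Source phasor: V = 48∠96.0° V = -5.017 + j47.74 V.
Step 5 — Current: I = V / Z = -0.05446 + j4.463 A = 4.464∠90.7° A.
Step 6 — Complex power: S = V·I* = 213.3 + j19.79 VA.
Step 7 — Real power: P = Re(S) = 213.3 W.
Step 8 — Reactive power: Q = Im(S) = 19.79 VAR.
Step 9 — Apparent power: |S| = 214.2 VA.
Step 10 — Power factor: PF = P/|S| = 0.9957 (lagging).

(a) P = 213.3 W  (b) Q = 19.79 VAR  (c) S = 214.2 VA  (d) PF = 0.9957 (lagging)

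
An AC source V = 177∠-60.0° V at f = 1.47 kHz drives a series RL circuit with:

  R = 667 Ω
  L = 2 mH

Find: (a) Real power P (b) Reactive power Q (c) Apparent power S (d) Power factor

Step 1 — Angular frequency: ω = 2π·f = 2π·1470 = 9236 rad/s.
Step 2 — Component impedances:
  R: Z = R = 667 Ω
  L: Z = jωL = j·9236·0.002 = 0 + j18.47 Ω
Step 3 — Series combination: Z_total = R + L = 667 + j18.47 Ω = 667.3∠1.6° Ω.
Step 4 — Source phasor: V = 177∠-60.0° V = 88.5 - j153.3 V.
Step 5 — Current: I = V / Z = 0.1262 - j0.2333 A = 0.2653∠-61.6° A.
Step 6 — Complex power: S = V·I* = 46.93 + j1.3 VA.
Step 7 — Real power: P = Re(S) = 46.93 W.
Step 8 — Reactive power: Q = Im(S) = 1.3 VAR.
Step 9 — Apparent power: |S| = 46.95 VA.
Step 10 — Power factor: PF = P/|S| = 0.9996 (lagging).

(a) P = 46.93 W  (b) Q = 1.3 VAR  (c) S = 46.95 VA  (d) PF = 0.9996 (lagging)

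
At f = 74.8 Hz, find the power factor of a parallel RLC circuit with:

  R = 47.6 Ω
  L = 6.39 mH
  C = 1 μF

Step 1 — Angular frequency: ω = 2π·f = 2π·74.8 = 470 rad/s.
Step 2 — Component impedances:
  R: Z = R = 47.6 Ω
  L: Z = jωL = j·470·0.00639 = 0 + j3.003 Ω
  C: Z = 1/(jωC) = -j/(ω·C) = 0 - j2128 Ω
Step 3 — Parallel combination: 1/Z_total = 1/R + 1/L + 1/C; Z_total = 0.1893 + j2.995 Ω = 3.001∠86.4° Ω.
Step 4 — Power factor: PF = cos(φ) = Re(Z)/|Z| = 0.18926/3.0014 = 0.06306.
Step 5 — Type: Im(Z) = 2.995 ⇒ lagging (phase φ = 86.4°).

PF = 0.06306 (lagging, φ = 86.4°)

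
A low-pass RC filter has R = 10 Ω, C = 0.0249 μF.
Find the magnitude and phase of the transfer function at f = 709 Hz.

Step 1 — Angular frequency: ω = 2π·709 = 4455 rad/s.
Step 2 — Transfer function: H(jω) = 1/(1 + jωRC).
Step 3 — Denominator: 1 + jωRC = 1 + j·4455·10·2.49e-08 = 1 + j0.001109.
Step 4 — H = 1 - j0.001109.
Step 5 — Magnitude: |H| = 1 (-0.0 dB); phase: φ = -0.1°.

|H| = 1 (-0.0 dB), φ = -0.1°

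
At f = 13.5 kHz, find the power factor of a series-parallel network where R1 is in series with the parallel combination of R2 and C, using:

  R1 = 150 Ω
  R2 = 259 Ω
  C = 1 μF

Step 1 — Angular frequency: ω = 2π·f = 2π·1.35e+04 = 8.482e+04 rad/s.
Step 2 — Component impedances:
  R1: Z = R = 150 Ω
  R2: Z = R = 259 Ω
  C: Z = 1/(jωC) = -j/(ω·C) = 0 - j11.79 Ω
Step 3 — Parallel branch: R2 || C = 1/(1/R2 + 1/C) = 0.5355 - j11.76 Ω.
Step 4 — Series with R1: Z_total = R1 + (R2 || C) = 150.5 - j11.76 Ω = 151∠-4.5° Ω.
Step 5 — Power factor: PF = cos(φ) = Re(Z)/|Z| = 150.54/150.99 = 0.997.
Step 6 — Type: Im(Z) = -11.76 ⇒ leading (phase φ = -4.5°).

PF = 0.997 (leading, φ = -4.5°)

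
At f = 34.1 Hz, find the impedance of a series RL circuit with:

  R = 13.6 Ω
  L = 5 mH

Step 1 — Angular frequency: ω = 2π·f = 2π·34.1 = 214.3 rad/s.
Step 2 — Component impedances:
  R: Z = R = 13.6 Ω
  L: Z = jωL = j·214.3·0.005 = 0 + j1.071 Ω
Step 3 — Series combination: Z_total = R + L = 13.6 + j1.071 Ω = 13.64∠4.5° Ω.

Z = 13.6 + j1.071 Ω = 13.64∠4.5° Ω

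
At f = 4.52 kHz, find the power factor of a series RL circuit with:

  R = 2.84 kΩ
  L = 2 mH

Step 1 — Angular frequency: ω = 2π·f = 2π·4520 = 2.84e+04 rad/s.
Step 2 — Component impedances:
  R: Z = R = 2840 Ω
  L: Z = jωL = j·2.84e+04·0.002 = 0 + j56.8 Ω
Step 3 — Series combination: Z_total = R + L = 2840 + j56.8 Ω = 2841∠1.1° Ω.
Step 4 — Power factor: PF = cos(φ) = Re(Z)/|Z| = 2840/2840.6 = 0.9998.
Step 5 — Type: Im(Z) = 56.8 ⇒ lagging (phase φ = 1.1°).

PF = 0.9998 (lagging, φ = 1.1°)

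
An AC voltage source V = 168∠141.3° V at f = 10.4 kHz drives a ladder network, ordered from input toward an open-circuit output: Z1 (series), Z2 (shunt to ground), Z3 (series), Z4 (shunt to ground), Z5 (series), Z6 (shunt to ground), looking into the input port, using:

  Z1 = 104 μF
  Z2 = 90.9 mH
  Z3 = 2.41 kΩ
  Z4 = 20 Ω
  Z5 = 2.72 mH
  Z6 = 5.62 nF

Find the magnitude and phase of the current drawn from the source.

Step 1 — Angular frequency: ω = 2π·f = 2π·1.04e+04 = 6.535e+04 rad/s.
Step 2 — Component impedances:
  Z1: Z = 1/(jωC) = -j/(ω·C) = 0 - j0.1471 Ω
  Z2: Z = jωL = j·6.535e+04·0.0909 = 0 + j5940 Ω
  Z3: Z = R = 2410 Ω
  Z4: Z = R = 20 Ω
  Z5: Z = jωL = j·6.535e+04·0.00272 = 0 + j177.7 Ω
  Z6: Z = 1/(jωC) = -j/(ω·C) = 0 - j2723 Ω
Step 3 — Ladder network (open output): work backward from the far end, alternating series and parallel combinations. Z_in = 2082 + j851.3 Ω = 2249∠22.2° Ω.
Step 4 — Source phasor: V = 168∠141.3° V = -131.1 + j105 V.
Step 5 — Ohm's law: I = V / Z_total = (-131.1 + j105) / (2082 + j851.3) = -0.03628 + j0.0653 A.
Step 6 — Convert to polar: |I| = 0.0747 A, ∠I = 119.1°.

I = 0.0747∠119.1° A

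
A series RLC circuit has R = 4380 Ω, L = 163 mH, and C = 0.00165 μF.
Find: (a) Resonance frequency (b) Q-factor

Step 1 — Resonance condition Im(Z)=0 gives ω₀ = 1/√(LC).
Step 2 — ω₀ = 1/√(0.163·1.65e-09) = 6.098e+04 rad/s.
Step 3 — f₀ = ω₀/(2π) = 9705 Hz.
Step 4 — Series Q: Q = ω₀L/R = 6.098e+04·0.163/4380 = 2.269.

(a) f₀ = 9705 Hz  (b) Q = 2.269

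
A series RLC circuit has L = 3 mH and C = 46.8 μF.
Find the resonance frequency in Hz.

Step 1 — Resonance condition Im(Z)=0 gives ω₀ = 1/√(LC).
Step 2 — ω₀ = 1/√(0.003·4.68e-05) = 2669 rad/s.
Step 3 — f₀ = ω₀/(2π) = 424.8 Hz.

f₀ = 424.8 Hz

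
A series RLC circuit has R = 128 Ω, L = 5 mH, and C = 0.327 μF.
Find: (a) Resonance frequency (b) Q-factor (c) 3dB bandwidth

Step 1 — Resonance: ω₀ = 1/√(LC) = 1/√(0.005·3.27e-07) = 2.473e+04 rad/s.
Step 2 — f₀ = ω₀/(2π) = 3936 Hz.
Step 3 — Series Q: Q = ω₀L/R = 2.473e+04·0.005/128 = 0.9661.
Step 4 — Bandwidth: Δω = ω₀/Q = 2.56e+04 rad/s; BW = Δω/(2π) = 4074 Hz.

(a) f₀ = 3936 Hz  (b) Q = 0.9661  (c) BW = 4074 Hz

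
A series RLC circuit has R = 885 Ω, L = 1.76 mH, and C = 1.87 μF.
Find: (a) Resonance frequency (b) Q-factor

Step 1 — Resonance condition Im(Z)=0 gives ω₀ = 1/√(LC).
Step 2 — ω₀ = 1/√(0.00176·1.87e-06) = 1.743e+04 rad/s.
Step 3 — f₀ = ω₀/(2π) = 2774 Hz.
Step 4 — Series Q: Q = ω₀L/R = 1.743e+04·0.00176/885 = 0.03467.

(a) f₀ = 2774 Hz  (b) Q = 0.03467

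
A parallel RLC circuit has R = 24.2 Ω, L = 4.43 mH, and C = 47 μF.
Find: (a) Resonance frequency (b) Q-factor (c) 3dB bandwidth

Step 1 — Resonance: ω₀ = 1/√(LC) = 1/√(0.00443·4.7e-05) = 2192 rad/s.
Step 2 — f₀ = ω₀/(2π) = 348.8 Hz.
Step 3 — Parallel Q: Q = R/(ω₀L) = 24.2/(2192·0.00443) = 2.493.
Step 4 — Bandwidth: Δω = ω₀/Q = 879.2 rad/s; BW = Δω/(2π) = 139.9 Hz.

(a) f₀ = 348.8 Hz  (b) Q = 2.493  (c) BW = 139.9 Hz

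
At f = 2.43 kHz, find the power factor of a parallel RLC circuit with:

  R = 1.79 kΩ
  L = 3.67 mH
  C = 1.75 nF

Step 1 — Angular frequency: ω = 2π·f = 2π·2430 = 1.527e+04 rad/s.
Step 2 — Component impedances:
  R: Z = R = 1790 Ω
  L: Z = jωL = j·1.527e+04·0.00367 = 0 + j56.03 Ω
  C: Z = 1/(jωC) = -j/(ω·C) = 0 - j3.743e+04 Ω
Step 3 — Parallel combination: 1/Z_total = 1/R + 1/L + 1/C; Z_total = 1.758 + j56.06 Ω = 56.09∠88.2° Ω.
Step 4 — Power factor: PF = cos(φ) = Re(Z)/|Z| = 1.758/56.09 = 0.03134.
Step 5 — Type: Im(Z) = 56.06 ⇒ lagging (phase φ = 88.2°).

PF = 0.03134 (lagging, φ = 88.2°)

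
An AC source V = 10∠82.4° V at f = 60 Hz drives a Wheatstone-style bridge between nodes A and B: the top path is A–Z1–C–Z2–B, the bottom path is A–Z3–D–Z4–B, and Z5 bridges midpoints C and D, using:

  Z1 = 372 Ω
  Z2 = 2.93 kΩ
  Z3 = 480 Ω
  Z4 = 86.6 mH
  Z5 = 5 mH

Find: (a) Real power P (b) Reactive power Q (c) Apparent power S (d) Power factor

Step 1 — Angular frequency: ω = 2π·f = 2π·60 = 377 rad/s.
Step 2 — Component impedances:
  Z1: Z = R = 372 Ω
  Z2: Z = R = 2930 Ω
  Z3: Z = R = 480 Ω
  Z4: Z = jωL = j·377·0.0866 = 0 + j32.65 Ω
  Z5: Z = jωL = j·377·0.005 = 0 + j1.885 Ω
Step 3 — Bridge requires nodal analysis (the Z5 bridge couples midpoints C and D, so the two paths cannot be reduced to a simple series/parallel combination). Setting node B to ground and injecting 1 A at node A, the 3-node admittance system at A, C, D solves to V_A = Z_AB = 210 + j33.24 Ω = 212.6∠9.0° Ω.
Step 4 — Source phasor: V = 10∠82.4° V = 1.323 + j9.912 V.
Step 5 — Current: I = V / Z = 0.01344 + j0.04508 A = 0.04704∠73.4° A.
Step 6 — Complex power: S = V·I* = 0.4646 + j0.07356 VA.
Step 7 — Real power: P = Re(S) = 0.4646 W.
Step 8 — Reactive power: Q = Im(S) = 0.07356 VAR.
Step 9 — Apparent power: |S| = 0.4704 VA.
Step 10 — Power factor: PF = P/|S| = 0.9877 (lagging).

(a) P = 0.4646 W  (b) Q = 0.07356 VAR  (c) S = 0.4704 VA  (d) PF = 0.9877 (lagging)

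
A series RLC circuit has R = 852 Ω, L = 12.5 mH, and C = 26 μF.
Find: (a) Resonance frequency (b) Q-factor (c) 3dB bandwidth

Step 1 — Resonance condition Im(Z)=0 gives ω₀ = 1/√(LC).
Step 2 — ω₀ = 1/√(0.0125·2.6e-05) = 1754 rad/s.
Step 3 — f₀ = ω₀/(2π) = 279.2 Hz.
Step 4 — Series Q: Q = ω₀L/R = 1754·0.0125/852 = 0.02574.
Step 5 — 3dB bandwidth: Δω = ω₀/Q = 6.816e+04 rad/s; BW = Δω/(2π) = 1.085e+04 Hz.

(a) f₀ = 279.2 Hz  (b) Q = 0.02574  (c) BW = 1.085e+04 Hz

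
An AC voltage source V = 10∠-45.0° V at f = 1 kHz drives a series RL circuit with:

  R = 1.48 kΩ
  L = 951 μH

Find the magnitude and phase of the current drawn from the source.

Step 1 — Angular frequency: ω = 2π·f = 2π·1000 = 6283 rad/s.
Step 2 — Component impedances:
  R: Z = R = 1480 Ω
  L: Z = jωL = j·6283·0.000951 = 0 + j5.975 Ω
Step 3 — Series combination: Z_total = R + L = 1480 + j5.975 Ω = 1480∠0.2° Ω.
Step 4 — Source phasor: V = 10∠-45.0° V = 7.071 - j7.071 V.
Step 5 — Ohm's law: I = V / Z_total = (7.071 - j7.071) / (1480 + j5.975) = 0.004758 - j0.004797 A.
Step 6 — Convert to polar: |I| = 0.006757 A, ∠I = -45.2°.

I = 0.006757∠-45.2° A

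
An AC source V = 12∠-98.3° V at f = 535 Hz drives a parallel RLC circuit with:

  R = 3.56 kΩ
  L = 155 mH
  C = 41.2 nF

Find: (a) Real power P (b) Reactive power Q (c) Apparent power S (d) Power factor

Step 1 — Angular frequency: ω = 2π·f = 2π·535 = 3362 rad/s.
Step 2 — Component impedances:
  R: Z = R = 3560 Ω
  L: Z = jωL = j·3362·0.155 = 0 + j521 Ω
  C: Z = 1/(jωC) = -j/(ω·C) = 0 - j7221 Ω
Step 3 — Parallel combination: 1/Z_total = 1/R + 1/L + 1/C; Z_total = 86.43 + j547.9 Ω = 554.7∠81.0° Ω.
Step 4 — Source phasor: V = 12∠-98.3° V = -1.732 - j11.87 V.
Step 5 — Current: I = V / Z = -0.02163 - j0.0002507 A = 0.02163∠-179.3° A.
Step 6 — Complex power: S = V·I* = 0.04045 + j0.2564 VA.
Step 7 — Real power: P = Re(S) = 0.04045 W.
Step 8 — Reactive power: Q = Im(S) = 0.2564 VAR.
Step 9 — Apparent power: |S| = 0.2596 VA.
Step 10 — Power factor: PF = P/|S| = 0.1558 (lagging).

(a) P = 0.04045 W  (b) Q = 0.2564 VAR  (c) S = 0.2596 VA  (d) PF = 0.1558 (lagging)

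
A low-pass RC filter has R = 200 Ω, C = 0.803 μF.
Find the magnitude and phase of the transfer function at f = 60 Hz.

Step 1 — Angular frequency: ω = 2π·60 = 377 rad/s.
Step 2 — Transfer function: H(jω) = 1/(1 + jωRC).
Step 3 — Denominator: 1 + jωRC = 1 + j·377·200·8.03e-07 = 1 + j0.06054.
Step 4 — H = 0.9963 - j0.06032.
Step 5 — Magnitude: |H| = 0.9982 (-0.0 dB); phase: φ = -3.5°.

|H| = 0.9982 (-0.0 dB), φ = -3.5°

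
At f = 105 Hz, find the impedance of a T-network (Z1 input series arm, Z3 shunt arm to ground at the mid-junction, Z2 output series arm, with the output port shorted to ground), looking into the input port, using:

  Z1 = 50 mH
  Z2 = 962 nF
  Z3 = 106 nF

Step 1 — Angular frequency: ω = 2π·f = 2π·105 = 659.7 rad/s.
Step 2 — Component impedances:
  Z1: Z = jωL = j·659.7·0.05 = 0 + j32.99 Ω
  Z2: Z = 1/(jωC) = -j/(ω·C) = 0 - j1576 Ω
  Z3: Z = 1/(jωC) = -j/(ω·C) = 0 - j1.43e+04 Ω
Step 3 — With the output port shorted to ground, the output series arm Z2 runs from the junction to ground; the shunt arm Z3 also runs from the junction to ground. They appear in parallel: Z3 || Z2 = 0 - j1419 Ω.
Step 4 — Series with input arm Z1: Z_in = Z1 + (Z3 || Z2) = 0 - j1386 Ω = 1386∠-90.0° Ω.

Z = 0 - j1386 Ω = 1386∠-90.0° Ω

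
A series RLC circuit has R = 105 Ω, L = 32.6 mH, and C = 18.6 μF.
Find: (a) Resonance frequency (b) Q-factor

Step 1 — Resonance condition Im(Z)=0 gives ω₀ = 1/√(LC).
Step 2 — ω₀ = 1/√(0.0326·1.86e-05) = 1284 rad/s.
Step 3 — f₀ = ω₀/(2π) = 204.4 Hz.
Step 4 — Series Q: Q = ω₀L/R = 1284·0.0326/105 = 0.3987.

(a) f₀ = 204.4 Hz  (b) Q = 0.3987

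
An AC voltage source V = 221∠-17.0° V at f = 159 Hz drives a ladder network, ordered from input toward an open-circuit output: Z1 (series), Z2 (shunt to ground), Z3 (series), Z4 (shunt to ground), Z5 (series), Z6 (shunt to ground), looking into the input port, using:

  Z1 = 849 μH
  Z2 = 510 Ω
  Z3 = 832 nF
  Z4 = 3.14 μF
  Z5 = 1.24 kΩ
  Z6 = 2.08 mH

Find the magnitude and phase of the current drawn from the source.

Step 1 — Angular frequency: ω = 2π·f = 2π·159 = 999 rad/s.
Step 2 — Component impedances:
  Z1: Z = jωL = j·999·0.000849 = 0 + j0.8482 Ω
  Z2: Z = R = 510 Ω
  Z3: Z = 1/(jωC) = -j/(ω·C) = 0 - j1203 Ω
  Z4: Z = 1/(jωC) = -j/(ω·C) = 0 - j318.8 Ω
  Z5: Z = R = 1240 Ω
  Z6: Z = jωL = j·999·0.00208 = 0 + j2.078 Ω
Step 3 — Ladder network (open output): work backward from the far end, alternating series and parallel combinations. Z_in = 451.3 - j149.4 Ω = 475.4∠-18.3° Ω.
Step 4 — Source phasor: V = 221∠-17.0° V = 211.3 - j64.61 V.
Step 5 — Ohm's law: I = V / Z_total = (211.3 - j64.61) / (451.3 - j149.4) = 0.4648 + j0.01065 A.
Step 6 — Convert to polar: |I| = 0.4649 A, ∠I = 1.3°.

I = 0.4649∠1.3° A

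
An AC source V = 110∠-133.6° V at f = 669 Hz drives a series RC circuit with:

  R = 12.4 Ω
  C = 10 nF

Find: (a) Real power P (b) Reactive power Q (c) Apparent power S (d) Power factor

Step 1 — Angular frequency: ω = 2π·f = 2π·669 = 4203 rad/s.
Step 2 — Component impedances:
  R: Z = R = 12.4 Ω
  C: Z = 1/(jωC) = -j/(ω·C) = 0 - j2.379e+04 Ω
Step 3 — Series combination: Z_total = R + C = 12.4 - j2.379e+04 Ω = 2.379e+04∠-90.0° Ω.
Step 4 — Source phasor: V = 110∠-133.6° V = -75.86 - j79.66 V.
Step 5 — Current: I = V / Z = 0.003347 - j0.00319 A = 0.004624∠-43.6° A.
Step 6 — Complex power: S = V·I* = 0.0002651 - j0.5086 VA.
Step 7 — Real power: P = Re(S) = 0.0002651 W.
Step 8 — Reactive power: Q = Im(S) = -0.5086 VAR.
Step 9 — Apparent power: |S| = 0.5086 VA.
Step 10 — Power factor: PF = P/|S| = 0.0005212 (leading).

(a) P = 0.0002651 W  (b) Q = -0.5086 VAR  (c) S = 0.5086 VA  (d) PF = 0.0005212 (leading)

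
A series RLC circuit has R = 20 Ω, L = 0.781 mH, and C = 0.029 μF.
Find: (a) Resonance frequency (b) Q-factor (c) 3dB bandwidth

Step 1 — Resonance: ω₀ = 1/√(LC) = 1/√(0.000781·2.9e-08) = 2.101e+05 rad/s.
Step 2 — f₀ = ω₀/(2π) = 3.344e+04 Hz.
Step 3 — Series Q: Q = ω₀L/R = 2.101e+05·0.000781/20 = 8.205.
Step 4 — Bandwidth: Δω = ω₀/Q = 2.561e+04 rad/s; BW = Δω/(2π) = 4076 Hz.

(a) f₀ = 3.344e+04 Hz  (b) Q = 8.205  (c) BW = 4076 Hz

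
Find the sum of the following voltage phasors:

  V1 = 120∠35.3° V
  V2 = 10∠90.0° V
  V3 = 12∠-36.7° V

Step 1 — Convert each phasor to rectangular form:
  V1 = 120·(cos(35.3°) + j·sin(35.3°)) = 97.94 + j69.34 V
  V2 = 10·(cos(90.0°) + j·sin(90.0°)) = 0 + j10 V
  V3 = 12·(cos(-36.7°) + j·sin(-36.7°)) = 9.621 - j7.172 V
Step 2 — Sum components: V_total = 107.6 + j72.17 V.
Step 3 — Convert to polar: |V_total| = 129.5 V, ∠V_total = 33.9°.

V_total = 129.5∠33.9° V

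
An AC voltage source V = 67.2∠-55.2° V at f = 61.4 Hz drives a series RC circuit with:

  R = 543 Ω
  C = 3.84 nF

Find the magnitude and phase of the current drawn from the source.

Step 1 — Angular frequency: ω = 2π·f = 2π·61.4 = 385.8 rad/s.
Step 2 — Component impedances:
  R: Z = R = 543 Ω
  C: Z = 1/(jωC) = -j/(ω·C) = 0 - j6.75e+05 Ω
Step 3 — Series combination: Z_total = R + C = 543 - j6.75e+05 Ω = 6.75e+05∠-90.0° Ω.
Step 4 — Source phasor: V = 67.2∠-55.2° V = 38.35 - j55.18 V.
Step 5 — Ohm's law: I = V / Z_total = (38.35 - j55.18) / (543 - j6.75e+05) = 8.179e-05 + j5.675e-05 A.
Step 6 — Convert to polar: |I| = 9.955e-05 A, ∠I = 34.8°.

I = 9.955e-05∠34.8° A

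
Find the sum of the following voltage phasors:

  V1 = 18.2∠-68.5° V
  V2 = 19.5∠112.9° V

Step 1 — Convert each phasor to rectangular form:
  V1 = 18.2·(cos(-68.5°) + j·sin(-68.5°)) = 6.67 - j16.93 V
  V2 = 19.5·(cos(112.9°) + j·sin(112.9°)) = -7.588 + j17.96 V
Step 2 — Sum components: V_total = -0.9176 + j1.03 V.
Step 3 — Convert to polar: |V_total| = 1.379 V, ∠V_total = 131.7°.

V_total = 1.379∠131.7° V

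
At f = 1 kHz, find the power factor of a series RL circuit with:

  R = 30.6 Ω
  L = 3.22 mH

Step 1 — Angular frequency: ω = 2π·f = 2π·1000 = 6283 rad/s.
Step 2 — Component impedances:
  R: Z = R = 30.6 Ω
  L: Z = jωL = j·6283·0.00322 = 0 + j20.23 Ω
Step 3 — Series combination: Z_total = R + L = 30.6 + j20.23 Ω = 36.68∠33.5° Ω.
Step 4 — Power factor: PF = cos(φ) = Re(Z)/|Z| = 30.6/36.68 = 0.8342.
Step 5 — Type: Im(Z) = 20.23 ⇒ lagging (phase φ = 33.5°).

PF = 0.8342 (lagging, φ = 33.5°)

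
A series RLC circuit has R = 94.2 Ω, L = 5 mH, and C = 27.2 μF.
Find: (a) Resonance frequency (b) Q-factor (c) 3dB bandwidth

Step 1 — Resonance: ω₀ = 1/√(LC) = 1/√(0.005·2.72e-05) = 2712 rad/s.
Step 2 — f₀ = ω₀/(2π) = 431.6 Hz.
Step 3 — Series Q: Q = ω₀L/R = 2712·0.005/94.2 = 0.1439.
Step 4 — Bandwidth: Δω = ω₀/Q = 1.884e+04 rad/s; BW = Δω/(2π) = 2998 Hz.

(a) f₀ = 431.6 Hz  (b) Q = 0.1439  (c) BW = 2998 Hz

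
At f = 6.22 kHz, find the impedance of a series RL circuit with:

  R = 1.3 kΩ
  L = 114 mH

Step 1 — Angular frequency: ω = 2π·f = 2π·6220 = 3.908e+04 rad/s.
Step 2 — Component impedances:
  R: Z = R = 1300 Ω
  L: Z = jωL = j·3.908e+04·0.114 = 0 + j4455 Ω
Step 3 — Series combination: Z_total = R + L = 1300 + j4455 Ω = 4641∠73.7° Ω.

Z = 1300 + j4455 Ω = 4641∠73.7° Ω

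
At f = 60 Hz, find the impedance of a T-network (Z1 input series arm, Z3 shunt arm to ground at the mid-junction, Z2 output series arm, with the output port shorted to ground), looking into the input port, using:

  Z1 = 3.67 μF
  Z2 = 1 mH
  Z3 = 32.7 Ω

Step 1 — Angular frequency: ω = 2π·f = 2π·60 = 377 rad/s.
Step 2 — Component impedances:
  Z1: Z = 1/(jωC) = -j/(ω·C) = 0 - j722.8 Ω
  Z2: Z = jωL = j·377·0.001 = 0 + j0.377 Ω
  Z3: Z = R = 32.7 Ω
Step 3 — With the output port shorted to ground, the output series arm Z2 runs from the junction to ground; the shunt arm Z3 also runs from the junction to ground. They appear in parallel: Z3 || Z2 = 0.004346 + j0.3769 Ω.
Step 4 — Series with input arm Z1: Z_in = Z1 + (Z3 || Z2) = 0.004346 - j722.4 Ω = 722.4∠-90.0° Ω.

Z = 0.004346 - j722.4 Ω = 722.4∠-90.0° Ω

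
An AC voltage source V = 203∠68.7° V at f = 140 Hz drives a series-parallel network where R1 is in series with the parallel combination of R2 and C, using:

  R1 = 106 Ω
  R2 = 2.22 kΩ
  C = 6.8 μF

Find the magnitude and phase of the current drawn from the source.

Step 1 — Angular frequency: ω = 2π·f = 2π·140 = 879.6 rad/s.
Step 2 — Component impedances:
  R1: Z = R = 106 Ω
  R2: Z = R = 2220 Ω
  C: Z = 1/(jωC) = -j/(ω·C) = 0 - j167.2 Ω
Step 3 — Parallel branch: R2 || C = 1/(1/R2 + 1/C) = 12.52 - j166.2 Ω.
Step 4 — Series with R1: Z_total = R1 + (R2 || C) = 118.5 - j166.2 Ω = 204.2∠-54.5° Ω.
Step 5 — Source phasor: V = 203∠68.7° V = 73.74 + j189.1 V.
Step 6 — Ohm's law: I = V / Z_total = (73.74 + j189.1) / (118.5 - j166.2) = -0.5446 + j0.8319 A.
Step 7 — Convert to polar: |I| = 0.9943 A, ∠I = 123.2°.

I = 0.9943∠123.2° A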